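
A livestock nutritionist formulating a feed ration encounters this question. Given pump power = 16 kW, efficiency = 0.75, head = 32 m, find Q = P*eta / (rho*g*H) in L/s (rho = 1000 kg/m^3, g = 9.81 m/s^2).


Q = (P * 1000 * eta) / (rho * g * H)
  = (16 * 1000 * 0.75) / (1000 * 9.81 * 32)
  = 12000 / 313920
  = 0.03823 m^3/s = 38.23 L/s


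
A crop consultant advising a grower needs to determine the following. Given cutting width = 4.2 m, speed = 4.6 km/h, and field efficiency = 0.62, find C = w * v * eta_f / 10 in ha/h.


C = w * v * eta_f / 10
  = 4.2 * 4.6 * 0.62 / 10
  = 11.98 / 10
  = 1.20 ha/h


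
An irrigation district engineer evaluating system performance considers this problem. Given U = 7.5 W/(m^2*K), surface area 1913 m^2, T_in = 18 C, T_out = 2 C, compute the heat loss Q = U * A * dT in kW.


dT = 18 - (2) = 16 K
Q = U * A * dT
  = 7.5 * 1913 * 16
  = 229560 W = 229.56 kW


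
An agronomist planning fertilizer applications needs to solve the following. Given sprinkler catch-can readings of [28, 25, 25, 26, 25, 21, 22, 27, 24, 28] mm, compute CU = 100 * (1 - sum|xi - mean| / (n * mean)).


xbar = 251 / 10 = 25.100
sum|xi - xbar| = 17.200
CU = 100 * (1 - 17.200 / (10 * 25.100))
   = 100 * (1 - 0.0685)
   = 93.15%


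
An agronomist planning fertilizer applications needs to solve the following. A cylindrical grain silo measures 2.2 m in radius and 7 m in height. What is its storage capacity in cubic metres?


V = pi * r^2 * h
  = pi * 2.2^2 * 7
  = pi * 4.84 * 7
  = 106.44 m^3


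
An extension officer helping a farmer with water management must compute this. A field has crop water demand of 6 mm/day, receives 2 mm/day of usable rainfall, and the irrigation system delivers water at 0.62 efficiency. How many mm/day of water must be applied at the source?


IWR = (ETc - Pe) / Ea
    = (6 - 2) / 0.62
    = 4 / 0.62
    = 6.45 mm/day


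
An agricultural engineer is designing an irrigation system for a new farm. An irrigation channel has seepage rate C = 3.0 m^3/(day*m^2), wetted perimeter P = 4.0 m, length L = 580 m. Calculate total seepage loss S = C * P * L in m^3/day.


S = C * P * L
  = 3.0 * 4.0 * 580
  = 6960 m^3/day


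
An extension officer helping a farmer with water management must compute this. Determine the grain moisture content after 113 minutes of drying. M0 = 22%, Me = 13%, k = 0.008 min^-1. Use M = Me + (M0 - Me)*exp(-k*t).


M = Me + (M0 - Me) * e^(-k*t)
  = 13 + (22 - 13) * e^(-0.008*113)
  = 13 + 9 * e^(-0.904)
  = 13 + 9 * 0.40495
  = 13 + 3.6445
  = 16.64%


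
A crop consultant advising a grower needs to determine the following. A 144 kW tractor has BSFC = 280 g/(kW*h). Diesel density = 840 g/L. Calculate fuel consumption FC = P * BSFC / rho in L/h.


FC = P * BSFC / rho_fuel
   = 144 * 280 / 840
   = 40320 / 840
   = 48 L/h


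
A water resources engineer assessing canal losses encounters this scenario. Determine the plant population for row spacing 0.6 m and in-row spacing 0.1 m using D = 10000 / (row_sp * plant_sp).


D = 10000 / (row_sp * plant_sp)
  = 10000 / (0.6 * 0.1)
  = 10000 / 0.0600
  = 166666.67 plants/ha


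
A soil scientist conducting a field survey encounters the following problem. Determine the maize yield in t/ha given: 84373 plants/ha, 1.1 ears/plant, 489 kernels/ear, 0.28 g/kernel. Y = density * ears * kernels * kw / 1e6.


Y = density * ears * kernels * kw
  = 84373 * 1.1 * 489 * 0.28 g/ha
  = 12707586.28 g/ha
  = 12707.59 kg/ha = 12.71 t/ha


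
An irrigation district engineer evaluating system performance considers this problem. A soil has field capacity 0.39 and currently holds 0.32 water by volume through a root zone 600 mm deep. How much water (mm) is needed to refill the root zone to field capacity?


SMD = (FC - theta) * D
    = (0.39 - 0.32) * 600
    = 0.070 * 600
    = 42 mm


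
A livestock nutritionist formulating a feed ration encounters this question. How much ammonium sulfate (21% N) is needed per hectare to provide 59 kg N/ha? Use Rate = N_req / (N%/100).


Rate = N_required / (N_content / 100)
     = 59 / (21 / 100)
     = 59 / 0.21
     = 280.95 kg/ha


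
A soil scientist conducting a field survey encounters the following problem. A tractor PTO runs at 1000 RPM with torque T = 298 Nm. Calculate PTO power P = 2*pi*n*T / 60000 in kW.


P = 2*pi*n*T / 60000
  = 2*pi * 1000 * 298 / 60000
  = 1872389.22 / 60000
  = 31.21 kW


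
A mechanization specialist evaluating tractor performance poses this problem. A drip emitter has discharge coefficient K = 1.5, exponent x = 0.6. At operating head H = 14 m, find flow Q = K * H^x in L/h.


Q = K * H^x
  = 1.5 * 14^0.6
  = 1.5 * 4.8717
  = 7.31 L/h


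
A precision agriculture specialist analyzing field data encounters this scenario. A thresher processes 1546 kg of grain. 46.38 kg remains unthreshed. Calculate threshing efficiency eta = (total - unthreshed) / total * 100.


eta = (total - unthreshed) / total * 100
    = (1546 - 46.38) / 1546 * 100
    = 1499.62 / 1546 * 100
    = 97%


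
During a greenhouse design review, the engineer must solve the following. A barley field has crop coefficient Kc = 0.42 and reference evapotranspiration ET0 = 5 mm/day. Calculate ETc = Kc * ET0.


ETc = Kc * ET0
    = 0.42 * 5
    = 2.10 mm/day


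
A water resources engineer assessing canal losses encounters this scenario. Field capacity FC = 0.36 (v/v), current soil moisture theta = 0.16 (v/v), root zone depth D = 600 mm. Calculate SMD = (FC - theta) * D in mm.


SMD = (FC - theta) * D
    = (0.36 - 0.16) * 600
    = 0.200 * 600
    = 120 mm


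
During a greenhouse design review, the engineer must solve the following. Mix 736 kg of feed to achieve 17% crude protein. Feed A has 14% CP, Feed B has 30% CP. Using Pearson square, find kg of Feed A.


parts_A = CP_b - target = 30 - 17 = 13
parts_B = target - CP_a = 17 - 14 = 3
total_parts = 13 + 3 = 16
Feed A = 736 * 13 / 16 = 598 kg
Feed B = 736 * 3 / 16 = 138 kg

598 kg


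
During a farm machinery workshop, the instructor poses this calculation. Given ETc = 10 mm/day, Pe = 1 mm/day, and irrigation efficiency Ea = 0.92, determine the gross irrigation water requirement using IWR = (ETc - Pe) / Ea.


IWR = (ETc - Pe) / Ea
    = (10 - 1) / 0.92
    = 9 / 0.92
    = 9.78 mm/day


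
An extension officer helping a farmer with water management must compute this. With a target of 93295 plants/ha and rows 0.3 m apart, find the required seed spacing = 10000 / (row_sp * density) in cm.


spacing = 10000 / (row_sp * density)
        = 10000 / (0.3 * 93295)
        = 10000 / 27988.50
        = 0.35729 m = 35.73 cm


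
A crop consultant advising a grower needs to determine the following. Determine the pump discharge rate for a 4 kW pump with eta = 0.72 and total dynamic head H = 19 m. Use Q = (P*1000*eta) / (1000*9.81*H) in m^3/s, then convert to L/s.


Q = (P * 1000 * eta) / (rho * g * H)
  = (4 * 1000 * 0.72) / (1000 * 9.81 * 19)
  = 2880 / 186390
  = 0.01545 m^3/s = 15.45 L/s


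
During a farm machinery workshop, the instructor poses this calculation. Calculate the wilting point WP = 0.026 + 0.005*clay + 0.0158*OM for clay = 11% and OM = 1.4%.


WP = 0.026 + 0.005*11 + 0.0158*1.4
   = 0.026 + 0.0550 + 0.0221
   = 0.1031


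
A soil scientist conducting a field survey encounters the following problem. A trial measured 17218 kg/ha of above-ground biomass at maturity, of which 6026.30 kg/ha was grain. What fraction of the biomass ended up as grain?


HI = grain_yield / biomass
   = 6026.30 / 17218
   = 0.35


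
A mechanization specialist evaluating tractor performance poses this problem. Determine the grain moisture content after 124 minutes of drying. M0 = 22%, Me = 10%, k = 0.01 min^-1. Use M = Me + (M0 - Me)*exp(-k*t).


M = Me + (M0 - Me) * e^(-k*t)
  = 10 + (22 - 10) * e^(-0.01*124)
  = 10 + 12 * e^(-1.240)
  = 10 + 12 * 0.28938
  = 10 + 3.4726
  = 13.47%


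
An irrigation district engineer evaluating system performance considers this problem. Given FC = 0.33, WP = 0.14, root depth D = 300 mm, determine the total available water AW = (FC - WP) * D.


AW = (FC - WP) * D
   = (0.33 - 0.14) * 300
   = 0.19 * 300
   = 57 mm


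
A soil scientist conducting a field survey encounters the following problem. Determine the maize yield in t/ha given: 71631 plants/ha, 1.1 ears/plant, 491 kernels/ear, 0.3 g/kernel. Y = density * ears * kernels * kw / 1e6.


Y = density * ears * kernels * kw
  = 71631 * 1.1 * 491 * 0.3 g/ha
  = 11606370.93 g/ha
  = 11606.37 kg/ha = 11.61 t/ha


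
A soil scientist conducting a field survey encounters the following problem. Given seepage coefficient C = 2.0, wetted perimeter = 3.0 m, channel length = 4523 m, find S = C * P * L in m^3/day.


S = C * P * L
  = 2.0 * 3.0 * 4523
  = 27138 m^3/day


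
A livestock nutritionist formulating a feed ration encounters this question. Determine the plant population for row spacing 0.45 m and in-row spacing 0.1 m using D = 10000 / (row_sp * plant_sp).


D = 10000 / (row_sp * plant_sp)
  = 10000 / (0.45 * 0.1)
  = 10000 / 0.0450
  = 222222.22 plants/ha


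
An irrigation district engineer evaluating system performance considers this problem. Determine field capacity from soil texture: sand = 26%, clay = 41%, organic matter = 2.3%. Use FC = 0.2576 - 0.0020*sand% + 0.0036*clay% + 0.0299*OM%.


FC = 0.2576 - 0.0020*26 + 0.0036*41 + 0.0299*2.3
   = 0.2576 - 0.0520 + 0.1476 + 0.0688
   = 0.4220


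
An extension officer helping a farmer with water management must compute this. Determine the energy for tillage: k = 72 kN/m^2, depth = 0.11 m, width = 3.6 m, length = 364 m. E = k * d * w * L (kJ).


E = k * d * w * L
  = 72 * 0.11 * 3.6 * 364
  = 10378.37 kJ


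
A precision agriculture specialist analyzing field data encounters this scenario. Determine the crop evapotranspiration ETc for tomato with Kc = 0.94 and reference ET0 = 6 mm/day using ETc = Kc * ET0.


ETc = Kc * ET0
    = 0.94 * 6
    = 5.64 mm/day


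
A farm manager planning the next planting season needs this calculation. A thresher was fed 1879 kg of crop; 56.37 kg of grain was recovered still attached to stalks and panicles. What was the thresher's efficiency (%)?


eta = (total - unthreshed) / total * 100
    = (1879 - 56.37) / 1879 * 100
    = 1822.63 / 1879 * 100
    = 97%


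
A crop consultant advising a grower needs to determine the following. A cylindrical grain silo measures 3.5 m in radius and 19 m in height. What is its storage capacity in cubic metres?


V = pi * r^2 * h
  = pi * 3.5^2 * 19
  = pi * 12.25 * 19
  = 731.21 m^3


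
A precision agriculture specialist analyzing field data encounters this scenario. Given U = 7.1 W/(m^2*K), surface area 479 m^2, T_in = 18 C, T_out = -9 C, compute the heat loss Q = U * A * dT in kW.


dT = 18 - (-9) = 27 K
Q = U * A * dT
  = 7.1 * 479 * 27
  = 91824.30 W = 91.82 kW


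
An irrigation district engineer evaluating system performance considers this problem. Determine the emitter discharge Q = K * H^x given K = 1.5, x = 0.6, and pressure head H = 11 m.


Q = K * H^x
  = 1.5 * 11^0.6
  = 1.5 * 4.2154
  = 6.32 L/h


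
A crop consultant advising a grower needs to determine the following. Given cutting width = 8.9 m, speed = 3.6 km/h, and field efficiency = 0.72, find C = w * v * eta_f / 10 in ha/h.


C = w * v * eta_f / 10
  = 8.9 * 3.6 * 0.72 / 10
  = 23.07 / 10
  = 2.31 ha/h


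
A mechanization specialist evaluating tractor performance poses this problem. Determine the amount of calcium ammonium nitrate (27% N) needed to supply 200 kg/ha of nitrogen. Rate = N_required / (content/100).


Rate = N_required / (N_content / 100)
     = 200 / (27 / 100)
     = 200 / 0.27
     = 740.74 kg/ha


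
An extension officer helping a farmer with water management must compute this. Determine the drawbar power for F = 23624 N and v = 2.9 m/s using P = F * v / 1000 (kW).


P = F * v / 1000
  = 23624 * 2.9 / 1000
  = 68509.60 / 1000
  = 68.51 kW


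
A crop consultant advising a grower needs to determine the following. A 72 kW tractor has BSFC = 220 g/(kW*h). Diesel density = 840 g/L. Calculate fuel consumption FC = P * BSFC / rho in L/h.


FC = P * BSFC / rho_fuel
   = 72 * 220 / 840
   = 15840 / 840
   = 18.86 L/h


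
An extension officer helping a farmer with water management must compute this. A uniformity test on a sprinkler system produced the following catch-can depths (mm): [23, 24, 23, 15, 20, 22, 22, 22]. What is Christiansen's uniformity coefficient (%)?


xbar = 171 / 8 = 21.375
sum|xi - xbar| = 15.500
CU = 100 * (1 - 15.500 / (8 * 21.375))
   = 100 * (1 - 0.0906)
   = 90.94%


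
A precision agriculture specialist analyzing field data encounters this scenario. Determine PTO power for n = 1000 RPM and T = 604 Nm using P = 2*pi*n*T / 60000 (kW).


P = 2*pi*n*T / 60000
  = 2*pi * 1000 * 604 / 60000
  = 3795043.93 / 60000
  = 63.25 kW


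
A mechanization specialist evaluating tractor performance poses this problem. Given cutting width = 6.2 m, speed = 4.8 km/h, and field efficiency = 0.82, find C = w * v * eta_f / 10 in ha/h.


C = w * v * eta_f / 10
  = 6.2 * 4.8 * 0.82 / 10
  = 24.40 / 10
  = 2.44 ha/h


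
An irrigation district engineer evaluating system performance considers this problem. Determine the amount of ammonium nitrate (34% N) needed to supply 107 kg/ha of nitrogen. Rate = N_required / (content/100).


Rate = N_required / (N_content / 100)
     = 107 / (34 / 100)
     = 107 / 0.34
     = 314.71 kg/ha


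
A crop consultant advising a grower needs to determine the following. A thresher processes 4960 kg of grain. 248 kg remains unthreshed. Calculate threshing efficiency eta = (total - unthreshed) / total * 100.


eta = (total - unthreshed) / total * 100
    = (4960 - 248) / 4960 * 100
    = 4712 / 4960 * 100
    = 95%


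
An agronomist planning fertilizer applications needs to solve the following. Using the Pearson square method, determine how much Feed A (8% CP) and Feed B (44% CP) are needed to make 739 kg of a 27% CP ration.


parts_A = CP_b - target = 44 - 27 = 17
parts_B = target - CP_a = 27 - 8 = 19
total_parts = 17 + 19 = 36
Feed A = 739 * 17 / 36 = 348.97 kg
Feed B = 739 * 19 / 36 = 390.03 kg

348.97 kg


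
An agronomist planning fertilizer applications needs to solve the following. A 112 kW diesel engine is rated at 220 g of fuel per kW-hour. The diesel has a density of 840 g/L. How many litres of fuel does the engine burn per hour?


FC = P * BSFC / rho_fuel
   = 112 * 220 / 840
   = 24640 / 840
   = 29.33 L/h


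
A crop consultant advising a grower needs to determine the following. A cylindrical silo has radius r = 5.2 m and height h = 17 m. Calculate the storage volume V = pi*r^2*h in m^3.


V = pi * r^2 * h
  = pi * 5.2^2 * 17
  = pi * 27.04 * 17
  = 1444.13 m^3


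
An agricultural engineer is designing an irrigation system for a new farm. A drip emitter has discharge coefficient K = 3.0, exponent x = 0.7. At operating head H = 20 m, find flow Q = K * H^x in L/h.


Q = K * H^x
  = 3.0 * 20^0.7
  = 3.0 * 8.1418
  = 24.43 L/h


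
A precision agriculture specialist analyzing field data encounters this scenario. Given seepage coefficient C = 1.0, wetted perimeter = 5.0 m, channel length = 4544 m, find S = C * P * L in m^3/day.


S = C * P * L
  = 1.0 * 5.0 * 4544
  = 22720 m^3/day


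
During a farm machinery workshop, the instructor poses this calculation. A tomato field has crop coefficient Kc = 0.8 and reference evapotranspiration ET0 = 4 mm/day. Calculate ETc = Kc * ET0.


ETc = Kc * ET0
    = 0.8 * 4
    = 3.20 mm/day


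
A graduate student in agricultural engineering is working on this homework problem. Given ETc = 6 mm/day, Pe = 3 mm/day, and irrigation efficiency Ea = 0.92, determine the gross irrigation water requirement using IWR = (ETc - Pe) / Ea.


IWR = (ETc - Pe) / Ea
    = (6 - 3) / 0.92
    = 3 / 0.92
    = 3.26 mm/day


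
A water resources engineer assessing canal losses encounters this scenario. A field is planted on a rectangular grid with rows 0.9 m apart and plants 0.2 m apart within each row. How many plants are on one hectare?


D = 10000 / (row_sp * plant_sp)
  = 10000 / (0.9 * 0.2)
  = 10000 / 0.1800
  = 55555.56 plants/ha


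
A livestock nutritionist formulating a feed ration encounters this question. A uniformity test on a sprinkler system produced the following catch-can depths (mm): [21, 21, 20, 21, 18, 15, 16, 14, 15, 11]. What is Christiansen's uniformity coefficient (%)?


xbar = 172 / 10 = 17.200
sum|xi - xbar| = 30
CU = 100 * (1 - 30 / (10 * 17.200))
   = 100 * (1 - 0.1744)
   = 82.56%


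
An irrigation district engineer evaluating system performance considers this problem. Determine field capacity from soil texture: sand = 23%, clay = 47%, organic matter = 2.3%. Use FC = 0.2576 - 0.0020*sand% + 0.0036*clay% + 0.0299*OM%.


FC = 0.2576 - 0.0020*23 + 0.0036*47 + 0.0299*2.3
   = 0.2576 - 0.0460 + 0.1692 + 0.0688
   = 0.4496


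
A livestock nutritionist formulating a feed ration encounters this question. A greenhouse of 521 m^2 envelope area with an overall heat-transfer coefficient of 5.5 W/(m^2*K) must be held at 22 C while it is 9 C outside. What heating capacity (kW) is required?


dT = 22 - (9) = 13 K
Q = U * A * dT
  = 5.5 * 521 * 13
  = 37251.50 W = 37.25 kW


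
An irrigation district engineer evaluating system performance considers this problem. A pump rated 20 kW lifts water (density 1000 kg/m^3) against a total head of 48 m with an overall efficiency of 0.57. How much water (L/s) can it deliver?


Q = (P * 1000 * eta) / (rho * g * H)
  = (20 * 1000 * 0.57) / (1000 * 9.81 * 48)
  = 11400 / 470880
  = 0.02421 m^3/s = 24.21 L/s


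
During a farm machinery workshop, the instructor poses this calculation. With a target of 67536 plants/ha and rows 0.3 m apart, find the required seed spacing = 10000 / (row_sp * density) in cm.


spacing = 10000 / (row_sp * density)
        = 10000 / (0.3 * 67536)
        = 10000 / 20260.80
        = 0.49356 m = 49.36 cm


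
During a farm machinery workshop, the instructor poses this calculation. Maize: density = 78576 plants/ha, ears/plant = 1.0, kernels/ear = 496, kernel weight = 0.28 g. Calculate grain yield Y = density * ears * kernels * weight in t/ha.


Y = density * ears * kernels * kw
  = 78576 * 1.0 * 496 * 0.28 g/ha
  = 10912634.88 g/ha
  = 10912.63 kg/ha = 10.91 t/ha


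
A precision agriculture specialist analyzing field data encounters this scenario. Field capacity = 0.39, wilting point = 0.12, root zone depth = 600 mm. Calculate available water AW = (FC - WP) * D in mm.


AW = (FC - WP) * D
   = (0.39 - 0.12) * 600
   = 0.27 * 600
   = 162 mm


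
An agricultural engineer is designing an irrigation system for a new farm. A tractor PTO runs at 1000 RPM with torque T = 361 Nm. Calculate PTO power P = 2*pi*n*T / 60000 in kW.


P = 2*pi*n*T / 60000
  = 2*pi * 1000 * 361 / 60000
  = 2268229.90 / 60000
  = 37.80 kW


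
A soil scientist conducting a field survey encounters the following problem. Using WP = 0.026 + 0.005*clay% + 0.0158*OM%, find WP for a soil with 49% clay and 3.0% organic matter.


WP = 0.026 + 0.005*49 + 0.0158*3.0
   = 0.026 + 0.2450 + 0.0474
   = 0.3184


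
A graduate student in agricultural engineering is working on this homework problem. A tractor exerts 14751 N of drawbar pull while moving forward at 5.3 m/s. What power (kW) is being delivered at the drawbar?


P = F * v / 1000
  = 14751 * 5.3 / 1000
  = 78180.30 / 1000
  = 78.18 kW


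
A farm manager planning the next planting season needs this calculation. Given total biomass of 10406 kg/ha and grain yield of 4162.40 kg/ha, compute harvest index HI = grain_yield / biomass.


HI = grain_yield / biomass
   = 4162.40 / 10406
   = 0.40


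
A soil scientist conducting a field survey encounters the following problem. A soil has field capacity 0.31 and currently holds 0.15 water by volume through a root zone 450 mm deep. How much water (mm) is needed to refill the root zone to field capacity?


SMD = (FC - theta) * D
    = (0.31 - 0.15) * 450
    = 0.160 * 450
    = 72 mm


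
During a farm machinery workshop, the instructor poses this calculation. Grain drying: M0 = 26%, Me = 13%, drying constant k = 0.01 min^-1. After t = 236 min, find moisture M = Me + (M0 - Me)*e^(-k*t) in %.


M = Me + (M0 - Me) * e^(-k*t)
  = 13 + (26 - 13) * e^(-0.01*236)
  = 13 + 13 * e^(-2.360)
  = 13 + 13 * 0.09442
  = 13 + 1.2275
  = 14.23%


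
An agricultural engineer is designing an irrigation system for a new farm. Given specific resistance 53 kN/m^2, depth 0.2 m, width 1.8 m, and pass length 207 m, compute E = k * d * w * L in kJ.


E = k * d * w * L
  = 53 * 0.2 * 1.8 * 207
  = 3949.56 kJ


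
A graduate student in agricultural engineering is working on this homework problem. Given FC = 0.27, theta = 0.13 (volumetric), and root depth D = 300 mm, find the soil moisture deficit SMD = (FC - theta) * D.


SMD = (FC - theta) * D
    = (0.27 - 0.13) * 300
    = 0.140 * 300
    = 42 mm


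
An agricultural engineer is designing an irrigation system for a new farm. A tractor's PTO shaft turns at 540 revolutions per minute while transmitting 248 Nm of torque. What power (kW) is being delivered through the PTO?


P = 2*pi*n*T / 60000
  = 2*pi * 540 * 248 / 60000
  = 841444.18 / 60000
  = 14.02 kW


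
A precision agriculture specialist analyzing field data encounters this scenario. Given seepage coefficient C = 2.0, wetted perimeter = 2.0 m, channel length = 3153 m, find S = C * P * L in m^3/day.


S = C * P * L
  = 2.0 * 2.0 * 3153
  = 12612 m^3/day


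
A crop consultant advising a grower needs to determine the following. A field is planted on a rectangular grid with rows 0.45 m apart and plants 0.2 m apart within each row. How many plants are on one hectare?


D = 10000 / (row_sp * plant_sp)
  = 10000 / (0.45 * 0.2)
  = 10000 / 0.0900
  = 111111.11 plants/ha


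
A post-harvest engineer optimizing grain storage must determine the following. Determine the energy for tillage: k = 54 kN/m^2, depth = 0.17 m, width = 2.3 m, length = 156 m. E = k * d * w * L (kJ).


E = k * d * w * L
  = 54 * 0.17 * 2.3 * 156
  = 3293.78 kJ


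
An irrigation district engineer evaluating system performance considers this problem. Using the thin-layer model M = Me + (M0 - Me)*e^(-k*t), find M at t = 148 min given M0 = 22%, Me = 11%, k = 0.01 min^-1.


M = Me + (M0 - Me) * e^(-k*t)
  = 11 + (22 - 11) * e^(-0.01*148)
  = 11 + 11 * e^(-1.480)
  = 11 + 11 * 0.22764
  = 11 + 2.5040
  = 13.50%


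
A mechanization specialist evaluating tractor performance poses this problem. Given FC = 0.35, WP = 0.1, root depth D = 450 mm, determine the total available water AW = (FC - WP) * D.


AW = (FC - WP) * D
   = (0.35 - 0.1) * 450
   = 0.25 * 450
   = 112.50 mm


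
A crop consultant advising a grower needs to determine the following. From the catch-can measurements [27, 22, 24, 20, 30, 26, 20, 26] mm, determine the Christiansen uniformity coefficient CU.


xbar = 195 / 8 = 24.375
sum|xi - xbar| = 23
CU = 100 * (1 - 23 / (8 * 24.375))
   = 100 * (1 - 0.1179)
   = 88.21%


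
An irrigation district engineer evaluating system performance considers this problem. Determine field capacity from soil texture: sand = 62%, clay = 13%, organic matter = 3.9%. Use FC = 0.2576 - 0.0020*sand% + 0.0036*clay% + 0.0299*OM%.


FC = 0.2576 - 0.0020*62 + 0.0036*13 + 0.0299*3.9
   = 0.2576 - 0.1240 + 0.0468 + 0.1166
   = 0.2970


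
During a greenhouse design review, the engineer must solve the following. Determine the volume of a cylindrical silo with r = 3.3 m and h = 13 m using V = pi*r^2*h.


V = pi * r^2 * h
  = pi * 3.3^2 * 13
  = pi * 10.89 * 13
  = 444.76 m^3


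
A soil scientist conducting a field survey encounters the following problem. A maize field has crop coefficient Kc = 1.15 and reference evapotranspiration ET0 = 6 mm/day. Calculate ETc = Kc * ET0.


ETc = Kc * ET0
    = 1.15 * 6
    = 6.90 mm/day


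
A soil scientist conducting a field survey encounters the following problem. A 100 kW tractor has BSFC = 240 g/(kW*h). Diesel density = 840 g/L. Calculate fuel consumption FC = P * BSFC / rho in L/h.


FC = P * BSFC / rho_fuel
   = 100 * 240 / 840
   = 24000 / 840
   = 28.57 L/h


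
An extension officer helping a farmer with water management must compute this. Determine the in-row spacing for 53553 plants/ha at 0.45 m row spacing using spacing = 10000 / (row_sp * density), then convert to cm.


spacing = 10000 / (row_sp * density)
        = 10000 / (0.45 * 53553)
        = 10000 / 24098.85
        = 0.41496 m = 41.50 cm


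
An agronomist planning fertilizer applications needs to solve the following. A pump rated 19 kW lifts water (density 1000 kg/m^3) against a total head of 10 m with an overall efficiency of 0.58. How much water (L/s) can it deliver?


Q = (P * 1000 * eta) / (rho * g * H)
  = (19 * 1000 * 0.58) / (1000 * 9.81 * 10)
  = 11020 / 98100
  = 0.11233 m^3/s = 112.33 L/s


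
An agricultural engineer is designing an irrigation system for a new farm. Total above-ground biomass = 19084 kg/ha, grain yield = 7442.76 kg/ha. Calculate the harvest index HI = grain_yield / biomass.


HI = grain_yield / biomass
   = 7442.76 / 19084
   = 0.39


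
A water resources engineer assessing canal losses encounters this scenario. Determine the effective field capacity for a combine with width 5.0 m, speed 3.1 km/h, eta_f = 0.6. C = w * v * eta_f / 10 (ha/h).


C = w * v * eta_f / 10
  = 5.0 * 3.1 * 0.6 / 10
  = 9.30 / 10
  = 0.93 ha/h


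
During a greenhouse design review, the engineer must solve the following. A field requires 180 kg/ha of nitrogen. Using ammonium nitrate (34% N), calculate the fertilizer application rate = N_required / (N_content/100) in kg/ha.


Rate = N_required / (N_content / 100)
     = 180 / (34 / 100)
     = 180 / 0.34
     = 529.41 kg/ha


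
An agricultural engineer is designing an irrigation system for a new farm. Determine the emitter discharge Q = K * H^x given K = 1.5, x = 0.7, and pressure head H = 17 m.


Q = K * H^x
  = 1.5 * 17^0.7
  = 1.5 * 7.2663
  = 10.90 L/h


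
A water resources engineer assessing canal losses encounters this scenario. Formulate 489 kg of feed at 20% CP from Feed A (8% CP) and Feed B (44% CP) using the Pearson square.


parts_A = CP_b - target = 44 - 20 = 24
parts_B = target - CP_a = 20 - 8 = 12
total_parts = 24 + 12 = 36
Feed A = 489 * 24 / 36 = 326 kg
Feed B = 489 * 12 / 36 = 163 kg

326 kg


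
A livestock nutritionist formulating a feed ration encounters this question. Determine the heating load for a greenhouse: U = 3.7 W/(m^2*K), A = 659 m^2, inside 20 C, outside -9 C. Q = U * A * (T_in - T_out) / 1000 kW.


dT = 20 - (-9) = 29 K
Q = U * A * dT
  = 3.7 * 659 * 29
  = 70710.70 W = 70.71 kW


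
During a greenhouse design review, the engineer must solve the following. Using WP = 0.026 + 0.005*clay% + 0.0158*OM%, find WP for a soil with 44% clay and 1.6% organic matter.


WP = 0.026 + 0.005*44 + 0.0158*1.6
   = 0.026 + 0.2200 + 0.0253
   = 0.2713


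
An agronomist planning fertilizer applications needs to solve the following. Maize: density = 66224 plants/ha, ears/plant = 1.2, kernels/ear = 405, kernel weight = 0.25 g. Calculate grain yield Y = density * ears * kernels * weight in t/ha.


Y = density * ears * kernels * kw
  = 66224 * 1.2 * 405 * 0.25 g/ha
  = 8046216 g/ha
  = 8046.22 kg/ha = 8.05 t/ha


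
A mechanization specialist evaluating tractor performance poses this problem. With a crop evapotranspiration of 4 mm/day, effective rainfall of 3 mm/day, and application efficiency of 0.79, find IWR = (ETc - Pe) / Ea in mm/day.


IWR = (ETc - Pe) / Ea
    = (4 - 3) / 0.79
    = 1 / 0.79
    = 1.27 mm/day


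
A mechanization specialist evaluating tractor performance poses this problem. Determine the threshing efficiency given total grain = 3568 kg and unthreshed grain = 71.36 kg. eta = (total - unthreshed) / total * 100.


eta = (total - unthreshed) / total * 100
    = (3568 - 71.36) / 3568 * 100
    = 3496.64 / 3568 * 100
    = 98%


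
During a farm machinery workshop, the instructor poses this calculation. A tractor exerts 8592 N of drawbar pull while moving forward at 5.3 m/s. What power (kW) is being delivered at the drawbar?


P = F * v / 1000
  = 8592 * 5.3 / 1000
  = 45537.60 / 1000
  = 45.54 kW


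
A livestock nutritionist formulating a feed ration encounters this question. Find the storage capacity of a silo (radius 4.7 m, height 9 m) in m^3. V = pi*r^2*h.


V = pi * r^2 * h
  = pi * 4.7^2 * 9
  = pi * 22.09 * 9
  = 624.58 m^3


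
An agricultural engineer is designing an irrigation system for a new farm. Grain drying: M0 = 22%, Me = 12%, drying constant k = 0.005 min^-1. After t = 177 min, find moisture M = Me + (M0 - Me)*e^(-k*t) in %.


M = Me + (M0 - Me) * e^(-k*t)
  = 12 + (22 - 12) * e^(-0.005*177)
  = 12 + 10 * e^(-0.885)
  = 12 + 10 * 0.41271
  = 12 + 4.1271
  = 16.13%


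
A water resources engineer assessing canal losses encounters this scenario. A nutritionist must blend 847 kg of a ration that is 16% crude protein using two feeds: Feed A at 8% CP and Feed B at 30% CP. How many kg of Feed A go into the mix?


parts_A = CP_b - target = 30 - 16 = 14
parts_B = target - CP_a = 16 - 8 = 8
total_parts = 14 + 8 = 22
Feed A = 847 * 14 / 22 = 539 kg
Feed B = 847 * 8 / 22 = 308 kg

539 kg


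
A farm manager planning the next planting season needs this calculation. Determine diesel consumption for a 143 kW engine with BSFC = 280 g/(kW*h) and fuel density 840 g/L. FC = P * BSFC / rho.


FC = P * BSFC / rho_fuel
   = 143 * 280 / 840
   = 40040 / 840
   = 47.67 L/h


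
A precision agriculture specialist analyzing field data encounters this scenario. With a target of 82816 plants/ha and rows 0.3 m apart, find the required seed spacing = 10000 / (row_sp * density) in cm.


spacing = 10000 / (row_sp * density)
        = 10000 / (0.3 * 82816)
        = 10000 / 24844.80
        = 0.40250 m = 40.25 cm


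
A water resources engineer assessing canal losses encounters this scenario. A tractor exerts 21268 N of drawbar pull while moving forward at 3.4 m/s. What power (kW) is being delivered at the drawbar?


P = F * v / 1000
  = 21268 * 3.4 / 1000
  = 72311.20 / 1000
  = 72.31 kW


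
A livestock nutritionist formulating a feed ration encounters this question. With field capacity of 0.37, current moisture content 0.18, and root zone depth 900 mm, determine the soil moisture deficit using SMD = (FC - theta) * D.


SMD = (FC - theta) * D
    = (0.37 - 0.18) * 900
    = 0.190 * 900
    = 171 mm


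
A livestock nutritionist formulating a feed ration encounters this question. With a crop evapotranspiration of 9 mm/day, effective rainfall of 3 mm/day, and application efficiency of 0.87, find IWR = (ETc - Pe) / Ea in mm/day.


IWR = (ETc - Pe) / Ea
    = (9 - 3) / 0.87
    = 6 / 0.87
    = 6.90 mm/day


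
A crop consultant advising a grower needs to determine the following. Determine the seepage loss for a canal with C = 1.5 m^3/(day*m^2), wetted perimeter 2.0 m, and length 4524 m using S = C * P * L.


S = C * P * L
  = 1.5 * 2.0 * 4524
  = 13572 m^3/day


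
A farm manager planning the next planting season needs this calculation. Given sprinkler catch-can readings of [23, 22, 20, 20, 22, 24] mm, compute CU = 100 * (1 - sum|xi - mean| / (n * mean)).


xbar = 131 / 6 = 21.833
sum|xi - xbar| = 7.333
CU = 100 * (1 - 7.333 / (6 * 21.833))
   = 100 * (1 - 0.0560)
   = 94.40%


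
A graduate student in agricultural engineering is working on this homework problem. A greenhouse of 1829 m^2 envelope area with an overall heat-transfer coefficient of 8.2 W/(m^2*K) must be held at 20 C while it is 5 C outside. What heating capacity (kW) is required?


dT = 20 - (5) = 15 K
Q = U * A * dT
  = 8.2 * 1829 * 15
  = 224967 W = 224.97 kW


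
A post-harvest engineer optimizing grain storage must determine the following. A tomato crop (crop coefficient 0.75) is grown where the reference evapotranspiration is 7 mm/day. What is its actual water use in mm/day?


ETc = Kc * ET0
    = 0.75 * 7
    = 5.25 mm/day


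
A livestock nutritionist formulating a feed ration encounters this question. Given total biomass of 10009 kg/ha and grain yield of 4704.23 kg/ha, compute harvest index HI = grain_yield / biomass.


HI = grain_yield / biomass
   = 4704.23 / 10009
   = 0.47


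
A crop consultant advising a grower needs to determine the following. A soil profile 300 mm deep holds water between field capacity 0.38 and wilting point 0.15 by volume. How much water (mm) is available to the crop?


AW = (FC - WP) * D
   = (0.38 - 0.15) * 300
   = 0.23 * 300
   = 69 mm


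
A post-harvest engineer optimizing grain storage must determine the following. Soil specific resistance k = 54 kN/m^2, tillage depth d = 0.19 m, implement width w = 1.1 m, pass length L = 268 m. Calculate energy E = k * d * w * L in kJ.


E = k * d * w * L
  = 54 * 0.19 * 1.1 * 268
  = 3024.65 kJ


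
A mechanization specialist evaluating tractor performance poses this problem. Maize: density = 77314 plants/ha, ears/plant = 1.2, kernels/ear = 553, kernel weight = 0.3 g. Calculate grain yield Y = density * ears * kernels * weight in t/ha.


Y = density * ears * kernels * kw
  = 77314 * 1.2 * 553 * 0.3 g/ha
  = 15391671.12 g/ha
  = 15391.67 kg/ha = 15.39 t/ha


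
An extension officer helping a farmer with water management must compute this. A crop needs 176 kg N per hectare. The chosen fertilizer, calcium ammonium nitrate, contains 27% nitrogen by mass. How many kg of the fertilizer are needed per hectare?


Rate = N_required / (N_content / 100)
     = 176 / (27 / 100)
     = 176 / 0.27
     = 651.85 kg/ha


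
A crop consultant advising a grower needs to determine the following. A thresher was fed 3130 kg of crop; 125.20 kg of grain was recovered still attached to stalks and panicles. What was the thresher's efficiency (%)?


eta = (total - unthreshed) / total * 100
    = (3130 - 125.20) / 3130 * 100
    = 3004.80 / 3130 * 100
    = 96%


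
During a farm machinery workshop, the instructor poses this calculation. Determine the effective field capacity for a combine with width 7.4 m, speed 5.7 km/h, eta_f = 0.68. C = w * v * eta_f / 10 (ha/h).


C = w * v * eta_f / 10
  = 7.4 * 5.7 * 0.68 / 10
  = 28.68 / 10
  = 2.87 ha/h


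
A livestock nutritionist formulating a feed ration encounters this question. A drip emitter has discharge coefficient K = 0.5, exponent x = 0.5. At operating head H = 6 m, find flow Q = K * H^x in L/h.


Q = K * H^x
  = 0.5 * 6^0.5
  = 0.5 * 2.4495
  = 1.22 L/h


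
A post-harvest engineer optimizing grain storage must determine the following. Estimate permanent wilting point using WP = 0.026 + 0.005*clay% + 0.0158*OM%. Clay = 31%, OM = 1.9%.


WP = 0.026 + 0.005*31 + 0.0158*1.9
   = 0.026 + 0.1550 + 0.0300
   = 0.2110


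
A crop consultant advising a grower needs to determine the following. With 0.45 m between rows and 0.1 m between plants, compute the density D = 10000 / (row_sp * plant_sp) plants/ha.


D = 10000 / (row_sp * plant_sp)
  = 10000 / (0.45 * 0.1)
  = 10000 / 0.0450
  = 222222.22 plants/ha


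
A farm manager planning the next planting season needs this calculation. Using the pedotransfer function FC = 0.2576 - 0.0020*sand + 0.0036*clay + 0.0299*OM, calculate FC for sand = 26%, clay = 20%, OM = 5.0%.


FC = 0.2576 - 0.0020*26 + 0.0036*20 + 0.0299*5.0
   = 0.2576 - 0.0520 + 0.0720 + 0.1495
   = 0.4271


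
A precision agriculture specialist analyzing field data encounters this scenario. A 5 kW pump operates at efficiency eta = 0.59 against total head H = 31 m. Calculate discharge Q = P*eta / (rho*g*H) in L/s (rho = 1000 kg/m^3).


Q = (P * 1000 * eta) / (rho * g * H)
  = (5 * 1000 * 0.59) / (1000 * 9.81 * 31)
  = 2950 / 304110
  = 0.00970 m^3/s = 9.70 L/s


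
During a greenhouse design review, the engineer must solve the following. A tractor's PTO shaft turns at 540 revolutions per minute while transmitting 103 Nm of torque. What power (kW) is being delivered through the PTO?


P = 2*pi*n*T / 60000
  = 2*pi * 540 * 103 / 60000
  = 349470.77 / 60000
  = 5.82 kW


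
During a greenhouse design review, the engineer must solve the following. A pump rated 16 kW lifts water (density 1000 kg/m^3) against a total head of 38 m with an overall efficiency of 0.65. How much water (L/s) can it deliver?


Q = (P * 1000 * eta) / (rho * g * H)
  = (16 * 1000 * 0.65) / (1000 * 9.81 * 38)
  = 10400 / 372780
  = 0.02790 m^3/s = 27.90 L/s


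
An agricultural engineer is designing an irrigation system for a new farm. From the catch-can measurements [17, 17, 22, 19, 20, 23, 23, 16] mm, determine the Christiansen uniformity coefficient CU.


xbar = 157 / 8 = 19.625
sum|xi - xbar| = 19
CU = 100 * (1 - 19 / (8 * 19.625))
   = 100 * (1 - 0.1210)
   = 87.90%


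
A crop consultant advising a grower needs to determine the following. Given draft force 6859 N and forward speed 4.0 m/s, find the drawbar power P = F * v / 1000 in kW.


P = F * v / 1000
  = 6859 * 4.0 / 1000
  = 27436 / 1000
  = 27.44 kW


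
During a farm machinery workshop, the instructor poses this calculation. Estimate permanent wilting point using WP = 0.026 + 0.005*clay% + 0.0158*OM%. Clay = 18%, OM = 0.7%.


WP = 0.026 + 0.005*18 + 0.0158*0.7
   = 0.026 + 0.0900 + 0.0111
   = 0.1271


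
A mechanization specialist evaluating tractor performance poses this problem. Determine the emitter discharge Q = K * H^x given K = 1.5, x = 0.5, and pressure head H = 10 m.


Q = K * H^x
  = 1.5 * 10^0.5
  = 1.5 * 3.1623
  = 4.74 L/h


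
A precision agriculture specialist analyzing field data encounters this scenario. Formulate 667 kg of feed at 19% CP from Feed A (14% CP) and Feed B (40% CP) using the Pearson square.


parts_A = CP_b - target = 40 - 19 = 21
parts_B = target - CP_a = 19 - 14 = 5
total_parts = 21 + 5 = 26
Feed A = 667 * 21 / 26 = 538.73 kg
Feed B = 667 * 5 / 26 = 128.27 kg

538.73 kg


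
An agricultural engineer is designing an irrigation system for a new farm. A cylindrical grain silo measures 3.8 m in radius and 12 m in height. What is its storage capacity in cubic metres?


V = pi * r^2 * h
  = pi * 3.8^2 * 12
  = pi * 14.44 * 12
  = 544.38 m^3


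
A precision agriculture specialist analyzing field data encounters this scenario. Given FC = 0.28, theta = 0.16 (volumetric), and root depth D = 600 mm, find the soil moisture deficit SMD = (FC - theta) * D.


SMD = (FC - theta) * D
    = (0.28 - 0.16) * 600
    = 0.120 * 600
    = 72 mm


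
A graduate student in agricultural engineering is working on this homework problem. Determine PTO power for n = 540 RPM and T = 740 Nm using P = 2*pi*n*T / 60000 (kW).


P = 2*pi*n*T / 60000
  = 2*pi * 540 * 740 / 60000
  = 2510760.85 / 60000
  = 41.85 kW


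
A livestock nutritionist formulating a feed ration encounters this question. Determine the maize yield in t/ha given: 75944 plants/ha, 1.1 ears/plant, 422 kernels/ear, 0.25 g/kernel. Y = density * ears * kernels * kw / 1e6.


Y = density * ears * kernels * kw
  = 75944 * 1.1 * 422 * 0.25 g/ha
  = 8813301.20 g/ha
  = 8813.30 kg/ha = 8.81 t/ha


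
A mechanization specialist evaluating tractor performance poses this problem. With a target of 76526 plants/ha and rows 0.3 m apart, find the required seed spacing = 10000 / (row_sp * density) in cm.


spacing = 10000 / (row_sp * density)
        = 10000 / (0.3 * 76526)
        = 10000 / 22957.80
        = 0.43558 m = 43.56 cm


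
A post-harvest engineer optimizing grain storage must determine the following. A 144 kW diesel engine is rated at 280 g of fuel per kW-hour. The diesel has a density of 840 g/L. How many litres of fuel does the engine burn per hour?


FC = P * BSFC / rho_fuel
   = 144 * 280 / 840
   = 40320 / 840
   = 48 L/h
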